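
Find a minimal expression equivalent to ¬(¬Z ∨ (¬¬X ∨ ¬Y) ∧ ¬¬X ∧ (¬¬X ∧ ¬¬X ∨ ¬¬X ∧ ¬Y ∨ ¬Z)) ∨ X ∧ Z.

Z

¬(¬Z ∨ (¬¬X ∨ ¬Y) ∧ ¬¬X ∧ (¬¬X ∧ ¬¬X ∨ ¬¬X ∧ ¬Y ∨ ¬Z)) ∨ X ∧ Z
= ¬(¬Z ∨ (¬¬X ∨ ¬Y) ∧ ¬¬X ∧ ((¬¬X ∨ ¬Y) ∧ ¬¬X ∨ ¬Z)) ∨ X ∧ Z   [distribution]
= ¬(¬Z ∨ (¬¬X ∨ ¬Y) ∧ ¬¬X) ∨ X ∧ Z   [absorption]
= ¬(¬Z ∨ ¬¬X) ∨ X ∧ Z   [absorption]
= Z ∧ ¬X ∨ X ∧ Z   [De Morgan]
= Z   [distribution]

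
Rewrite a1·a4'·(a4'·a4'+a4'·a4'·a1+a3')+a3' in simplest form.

a1·a4'·(a4'·a4'+a4'·a4'·a1+a3')+a3'
= a1·a4'·(a4'·a4'+a3')+a3'
= a1·a4'·(a4'+a3')+a3'
= a1·a4'+a3'

a1·a4'+a3'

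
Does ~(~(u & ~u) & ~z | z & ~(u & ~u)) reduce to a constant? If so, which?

yes, False

~(~(u & ~u) & ~z | z & ~(u & ~u))
= ~~(u & ~u)
= u & ~u
= 0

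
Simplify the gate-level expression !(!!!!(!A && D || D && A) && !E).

!D || E

!(!!!!(!A && D || D && A) && !E)
= !(!!!!D && !E)   [distribution]
= !!!D || E   [De Morgan]
= !D || E   [double negation]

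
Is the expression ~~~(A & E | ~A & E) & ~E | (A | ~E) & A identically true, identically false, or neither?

neither

~~~(A & E | ~A & E) & ~E | (A | ~E) & A
= ~~~(A & E | ~A & E) & ~E | A
= ~(A & E | ~A & E) & ~E | A
= ~E & ~E | A
= ~E | A
This depends on A, E, so it is not a constant.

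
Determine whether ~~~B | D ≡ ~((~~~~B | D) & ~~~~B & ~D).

E1: ~~~B | D
    = ~B | D   — double negation
E2: ~((~~~~B | D) & ~~~~B & ~D)
    = ~(~~~~B & ~D)   — absorption
    = ~(~~B & ~D)   — double negation
    = ~B | D   — De Morgan
Both reduce to ~B | D, so they are equivalent.

Yes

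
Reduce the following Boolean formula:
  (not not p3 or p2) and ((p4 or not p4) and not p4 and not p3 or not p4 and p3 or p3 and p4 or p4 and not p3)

(not not p3 or p2) and ((p4 or not p4) and not p4 and not p3 or not p4 and p3 or p3 and p4 or p4 and not p3)
= (not not p3 or p2) and ((p4 or not p4) and not p4 and not p3 or not p4 and p3 or p4)
= (not not p3 or p2) and (not p4 and not p3 or not p4 and p3 or p4)
= (not not p3 or p2) and (not p4 or p4)
= not not p3 or p2
= p3 or p2

p3 or p2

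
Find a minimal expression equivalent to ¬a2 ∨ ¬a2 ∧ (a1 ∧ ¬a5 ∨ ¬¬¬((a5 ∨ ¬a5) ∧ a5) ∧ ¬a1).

¬a2

¬a2 ∨ ¬a2 ∧ (a1 ∧ ¬a5 ∨ ¬¬¬((a5 ∨ ¬a5) ∧ a5) ∧ ¬a1)
= ¬a2 ∨ ¬a2 ∧ (a1 ∧ ¬a5 ∨ ¬¬¬a5 ∧ ¬a1)
= ¬a2 ∨ ¬a2 ∧ (a1 ∧ ¬a5 ∨ ¬a5 ∧ ¬a1)
= ¬a2 ∨ ¬a2 ∧ ¬a5
= ¬a2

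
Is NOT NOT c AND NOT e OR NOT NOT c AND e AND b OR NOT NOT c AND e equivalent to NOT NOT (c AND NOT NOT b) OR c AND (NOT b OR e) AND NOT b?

E1: NOT NOT c AND NOT e OR NOT NOT c AND e AND b OR NOT NOT c AND e
    = NOT NOT c AND NOT e OR NOT NOT c AND e   — absorption
    = NOT NOT c   — distribution
    = c   — double negation
E2: NOT NOT (c AND NOT NOT b) OR c AND (NOT b OR e) AND NOT b
    = NOT NOT (c AND NOT NOT b) OR c AND NOT b   — absorption
    = c AND NOT NOT b OR c AND NOT b   — double negation
    = c AND b OR c AND NOT b   — double negation
    = c   — distribution
Both reduce to c, so they are equivalent.

Yes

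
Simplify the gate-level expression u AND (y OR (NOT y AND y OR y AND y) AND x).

u AND y

u AND (y OR (NOT y AND y OR y AND y) AND x)
= u AND (y OR y AND x)
= u AND y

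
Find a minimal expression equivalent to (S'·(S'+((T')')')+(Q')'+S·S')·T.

(S'·(S'+((T')')')+(Q')'+S·S')·T
= (S'·(S'+T')+(Q')'+S·S')·T   — double negation
= (S'+(Q')'+S·S')·T   — absorption
= (S'+Q+S·S')·T   — double negation
= (S'+Q)·T   — complement / identity

(S'+Q)·T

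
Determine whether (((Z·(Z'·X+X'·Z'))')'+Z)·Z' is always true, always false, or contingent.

(((Z·(Z'·X+X'·Z'))')'+Z)·Z'
= (Z·(Z'·X+X'·Z')+Z)·Z'   — double negation
= (Z·Z'+Z)·Z'   — distribution
= Z·Z'   — complement / identity
= 0   — complement

always false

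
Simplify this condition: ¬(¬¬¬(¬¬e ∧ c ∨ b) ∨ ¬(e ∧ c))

e ∧ c

¬(¬¬¬(¬¬e ∧ c ∨ b) ∨ ¬(e ∧ c))
= ¬(¬(¬¬e ∧ c ∨ b) ∨ ¬(e ∧ c))   — double negation
= ¬(¬(e ∧ c ∨ b) ∨ ¬(e ∧ c))   — double negation
= (e ∧ c ∨ b) ∧ e ∧ c   — De Morgan
= e ∧ c   — absorption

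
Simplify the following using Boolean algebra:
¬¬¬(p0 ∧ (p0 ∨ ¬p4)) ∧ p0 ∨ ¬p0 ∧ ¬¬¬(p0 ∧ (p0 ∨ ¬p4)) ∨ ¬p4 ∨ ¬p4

¬¬¬(p0 ∧ (p0 ∨ ¬p4)) ∧ p0 ∨ ¬p0 ∧ ¬¬¬(p0 ∧ (p0 ∨ ¬p4)) ∨ ¬p4 ∨ ¬p4
= ¬¬¬(p0 ∧ (p0 ∨ ¬p4)) ∨ ¬p4 ∨ ¬p4
= ¬¬¬p0 ∨ ¬p4 ∨ ¬p4
= ¬¬¬p0 ∨ ¬p4
= ¬p0 ∨ ¬p4

¬p0 ∨ ¬p4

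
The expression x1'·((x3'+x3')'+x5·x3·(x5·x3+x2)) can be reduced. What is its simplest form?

x1'·x3

x1'·((x3'+x3')'+x5·x3·(x5·x3+x2))
= x1'·(x3·x3+x5·x3·(x5·x3+x2))   [De Morgan]
= x1'·(x3·x3+x5·x3)   [absorption]
= x1'·x3·(x3+x5)   [distribution]
= x1'·x3   [absorption]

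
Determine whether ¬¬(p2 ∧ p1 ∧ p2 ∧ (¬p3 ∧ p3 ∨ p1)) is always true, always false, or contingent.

contingent

¬¬(p2 ∧ p1 ∧ p2 ∧ (¬p3 ∧ p3 ∨ p1))
= p2 ∧ p1 ∧ p2 ∧ (¬p3 ∧ p3 ∨ p1)   — double negation
= p2 ∧ p1 ∧ p2 ∧ p1   — complement / identity
= p2 ∧ p1   — idempotence
This depends on p1, p2, so it is not a constant.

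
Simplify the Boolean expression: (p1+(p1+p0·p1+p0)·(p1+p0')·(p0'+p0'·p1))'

p1'

(p1+(p1+p0·p1+p0)·(p1+p0')·(p0'+p0'·p1))'
= (p1+(p1+p0·p1+p0)·(p1+p0')·p0')'   — absorption
= (p1+(p1+p0)·(p1+p0')·p0')'   — absorption
= (p1+(p0·p0'+p1)·p0')'   — distribution
= (p1+p1·p0')'   — complement / identity
= p1'   — absorption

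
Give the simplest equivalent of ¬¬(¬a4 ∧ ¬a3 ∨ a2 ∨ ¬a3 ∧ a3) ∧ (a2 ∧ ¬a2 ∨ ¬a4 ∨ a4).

¬¬(¬a4 ∧ ¬a3 ∨ a2 ∨ ¬a3 ∧ a3) ∧ (a2 ∧ ¬a2 ∨ ¬a4 ∨ a4)
= ¬¬(¬a4 ∧ ¬a3 ∨ a2) ∧ (a2 ∧ ¬a2 ∨ ¬a4 ∨ a4)
= ¬¬(¬a4 ∧ ¬a3 ∨ a2) ∧ (¬a4 ∨ a4)
= (¬a4 ∧ ¬a3 ∨ a2) ∧ (¬a4 ∨ a4)
= ¬a4 ∧ ¬a3 ∨ a2

¬a4 ∧ ¬a3 ∨ a2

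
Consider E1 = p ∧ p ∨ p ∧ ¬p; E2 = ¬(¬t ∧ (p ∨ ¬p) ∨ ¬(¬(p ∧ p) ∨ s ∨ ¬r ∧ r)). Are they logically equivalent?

No

E1: p ∧ p ∨ p ∧ ¬p
    = p   (distribution)
E2: ¬(¬t ∧ (p ∨ ¬p) ∨ ¬(¬(p ∧ p) ∨ s ∨ ¬r ∧ r))
    = ¬(¬t ∨ ¬(¬(p ∧ p) ∨ s ∨ ¬r ∧ r))   (complement / identity)
    = t ∧ (¬(p ∧ p) ∨ s ∨ ¬r ∧ r)   (De Morgan)
    = t ∧ (¬(p ∧ p) ∨ s)   (complement / identity)
    = t ∧ (¬p ∨ s)   (idempotence)
These differ: at p=0, r=0, s=0, t=1, E1 = 0 but E2 = 1.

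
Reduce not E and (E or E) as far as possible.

False

not E and (E or E)
= not E and E   (idempotence)
= False   (complement)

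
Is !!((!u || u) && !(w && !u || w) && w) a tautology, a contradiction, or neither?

contradiction

!!((!u || u) && !(w && !u || w) && w)
= !!((!u || u) && !w && w)   — absorption
= (!u || u) && !w && w   — double negation
= !w && w   — complement / identity
= false   — complement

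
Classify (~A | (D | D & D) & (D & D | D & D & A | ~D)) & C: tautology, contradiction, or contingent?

(~A | (D | D & D) & (D & D | D & D & A | ~D)) & C
= (~A | (D | D & D) & (D & D | ~D)) & C   [absorption]
= (~A | D & D | D & ~D) & C   [distribution]
= (~A | D) & C   [distribution]
This depends on A, C, D, so it is not a constant.

contingent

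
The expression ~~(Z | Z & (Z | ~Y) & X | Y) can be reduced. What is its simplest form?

~~(Z | Z & (Z | ~Y) & X | Y)
= ~~(Z | Z & X | Y)   — absorption
= ~~(Z | Y)   — absorption
= Z | Y   — double negation

Z | Y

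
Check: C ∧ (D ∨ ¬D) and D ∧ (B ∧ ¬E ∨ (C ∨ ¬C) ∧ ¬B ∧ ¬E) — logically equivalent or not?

E1: C ∧ (D ∨ ¬D)
    = C   [complement / identity]
E2: D ∧ (B ∧ ¬E ∨ (C ∨ ¬C) ∧ ¬B ∧ ¬E)
    = D ∧ (B ∧ ¬E ∨ ¬B ∧ ¬E)   [complement / identity]
    = D ∧ ¬E   [distribution]
These differ: at B=1, C=1, D=0, E=0, E1 = 1 but E2 = 0.

No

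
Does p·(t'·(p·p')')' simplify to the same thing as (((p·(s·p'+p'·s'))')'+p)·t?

Yes

E1: p·(t'·(p·p')')'
    = p·(t+p·p')   — De Morgan
    = p·t   — complement / identity
E2: (((p·(s·p'+p'·s'))')'+p)·t
    = (p·(s·p'+p'·s')+p)·t   — double negation
    = (p·p'+p)·t   — distribution
    = p·t   — complement / identity
Both reduce to p·t, so they are equivalent.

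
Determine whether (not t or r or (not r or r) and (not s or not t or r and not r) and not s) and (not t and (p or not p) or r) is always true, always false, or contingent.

(not t or r or (not r or r) and (not s or not t or r and not r) and not s) and (not t and (p or not p) or r)
= (not t or r or (not r or r) and (not s or not t) and not s) and (not t and (p or not p) or r)
= (not t or r or (not r or r) and not s) and (not t and (p or not p) or r)
= (not t or r or not s) and (not t and (p or not p) or r)
= (not t or r or not s) and (not t or r)
= not t or r
This depends on r, t, so it is not a constant.

contingent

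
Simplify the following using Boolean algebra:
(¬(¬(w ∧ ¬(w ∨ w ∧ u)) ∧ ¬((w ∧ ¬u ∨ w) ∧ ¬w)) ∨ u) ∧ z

(¬(¬(w ∧ ¬(w ∨ w ∧ u)) ∧ ¬((w ∧ ¬u ∨ w) ∧ ¬w)) ∨ u) ∧ z
= (¬(¬(w ∧ ¬w) ∧ ¬((w ∧ ¬u ∨ w) ∧ ¬w)) ∨ u) ∧ z
= (w ∧ ¬w ∨ (w ∧ ¬u ∨ w) ∧ ¬w ∨ u) ∧ z
= (w ∧ ¬w ∨ w ∧ ¬w ∨ u) ∧ z
= (w ∧ ¬w ∨ u) ∧ z
= u ∧ z

u ∧ z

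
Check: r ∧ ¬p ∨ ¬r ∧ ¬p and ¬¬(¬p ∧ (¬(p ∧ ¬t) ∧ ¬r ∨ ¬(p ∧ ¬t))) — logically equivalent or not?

E1: r ∧ ¬p ∨ ¬r ∧ ¬p
    = ¬p
E2: ¬¬(¬p ∧ (¬(p ∧ ¬t) ∧ ¬r ∨ ¬(p ∧ ¬t)))
    = ¬¬(¬p ∧ ¬(p ∧ ¬t))
    = ¬(p ∨ p ∧ ¬t)
    = ¬p
Both reduce to ¬p, so they are equivalent.

Yes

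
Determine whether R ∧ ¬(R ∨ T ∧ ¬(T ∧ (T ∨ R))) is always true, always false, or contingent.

R ∧ ¬(R ∨ T ∧ ¬(T ∧ (T ∨ R)))
= R ∧ ¬(R ∨ T ∧ ¬T)   — absorption
= R ∧ ¬R   — complement / identity
= False   — complement

always false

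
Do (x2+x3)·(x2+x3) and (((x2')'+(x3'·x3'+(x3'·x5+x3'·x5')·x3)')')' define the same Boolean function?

Yes

E1: (x2+x3)·(x2+x3)
    = x2+x3   (idempotence)
E2: (((x2')'+(x3'·x3'+(x3'·x5+x3'·x5')·x3)')')'
    = (((x2')'+(x3'·x3'+x3'·x3)')')'   (distribution)
    = (x2'·(x3'·x3'+x3'·x3))'   (De Morgan)
    = (x2'·x3')'   (distribution)
    = x2+x3   (De Morgan)
Both reduce to x2+x3, so they are equivalent.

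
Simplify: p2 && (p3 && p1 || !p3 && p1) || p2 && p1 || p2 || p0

p2 || p0

p2 && (p3 && p1 || !p3 && p1) || p2 && p1 || p2 || p0
= p2 && p1 || p2 && p1 || p2 || p0   [distribution]
= p2 && p1 || p2 || p0   [idempotence]
= p2 || p0   [absorption]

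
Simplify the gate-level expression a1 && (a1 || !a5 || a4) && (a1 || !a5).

a1 && (a1 || !a5 || a4) && (a1 || !a5)
= a1 && (a1 || !a5)   (absorption)
= a1   (absorption)

a1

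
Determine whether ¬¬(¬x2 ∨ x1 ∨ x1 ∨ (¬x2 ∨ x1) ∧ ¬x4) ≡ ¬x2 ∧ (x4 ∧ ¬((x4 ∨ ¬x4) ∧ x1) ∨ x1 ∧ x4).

No

E1: ¬¬(¬x2 ∨ x1 ∨ x1 ∨ (¬x2 ∨ x1) ∧ ¬x4)
    = ¬¬(¬x2 ∨ x1 ∨ (¬x2 ∨ x1) ∧ ¬x4)   (idempotence)
    = ¬x2 ∨ x1 ∨ (¬x2 ∨ x1) ∧ ¬x4   (double negation)
    = ¬x2 ∨ x1   (absorption)
E2: ¬x2 ∧ (x4 ∧ ¬((x4 ∨ ¬x4) ∧ x1) ∨ x1 ∧ x4)
    = ¬x2 ∧ (x4 ∧ ¬x1 ∨ x1 ∧ x4)   (complement / identity)
    = ¬x2 ∧ x4   (distribution)
These differ: at x1=1, x2=0, x4=0, E1 = 1 but E2 = 0.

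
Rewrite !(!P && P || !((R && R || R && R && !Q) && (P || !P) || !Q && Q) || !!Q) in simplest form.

!(!P && P || !((R && R || R && R && !Q) && (P || !P) || !Q && Q) || !!Q)
= !(!P && P || !(R && R || R && R && !Q || !Q && Q) || !!Q)   [complement / identity]
= !(!(R && R || R && R && !Q || !Q && Q) || !!Q)   [complement / identity]
= (R && R || R && R && !Q || !Q && Q) && !Q   [De Morgan]
= (R && R || R && R && !Q) && !Q   [complement / identity]
= R && R && !Q   [absorption]
= R && !Q   [idempotence]

R && !Q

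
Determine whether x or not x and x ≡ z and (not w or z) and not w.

E1: x or not x and x
    = x   (complement / identity)
E2: z and (not w or z) and not w
    = z and not w   (absorption)
These differ: at w=0, x=1, z=0, E1 = 1 but E2 = 0.

No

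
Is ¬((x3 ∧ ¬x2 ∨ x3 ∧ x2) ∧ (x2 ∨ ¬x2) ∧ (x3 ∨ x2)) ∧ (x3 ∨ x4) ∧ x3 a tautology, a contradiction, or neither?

¬((x3 ∧ ¬x2 ∨ x3 ∧ x2) ∧ (x2 ∨ ¬x2) ∧ (x3 ∨ x2)) ∧ (x3 ∨ x4) ∧ x3
= ¬(x3 ∧ (x2 ∨ ¬x2) ∧ (x3 ∨ x2)) ∧ (x3 ∨ x4) ∧ x3
= ¬(x3 ∧ (x2 ∨ ¬x2) ∧ (x3 ∨ x2)) ∧ x3
= ¬(x3 ∧ (x3 ∨ x2)) ∧ x3
= ¬x3 ∧ x3
= False

contradiction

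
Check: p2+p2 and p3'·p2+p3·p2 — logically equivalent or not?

E1: p2+p2
    = p2
E2: p3'·p2+p3·p2
    = p2
Both reduce to p2, so they are equivalent.

Yes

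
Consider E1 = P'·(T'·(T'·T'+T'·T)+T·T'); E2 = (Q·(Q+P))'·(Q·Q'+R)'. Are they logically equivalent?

No

E1: P'·(T'·(T'·T'+T'·T)+T·T')
    = P'·(T'·T'+T·T')   (distribution)
    = P'·T'   (distribution)
E2: (Q·(Q+P))'·(Q·Q'+R)'
    = Q'·(Q·Q'+R)'   (absorption)
    = Q'·R'   (complement / identity)
These differ: at P=0, Q=0, R=1, T=0, E1 = 1 but E2 = 0.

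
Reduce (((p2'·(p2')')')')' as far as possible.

(((p2'·(p2')')')')'
= (p2'·(p2')')'   (double negation)
= p2+p2'   (De Morgan)
= 1   (complement)

1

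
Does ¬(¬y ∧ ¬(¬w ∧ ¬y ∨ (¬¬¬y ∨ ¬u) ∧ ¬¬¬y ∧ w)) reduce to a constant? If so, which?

yes, True

¬(¬y ∧ ¬(¬w ∧ ¬y ∨ (¬¬¬y ∨ ¬u) ∧ ¬¬¬y ∧ w))
= ¬(¬y ∧ ¬(¬w ∧ ¬y ∨ ¬¬¬y ∧ w))   — absorption
= ¬(¬y ∧ ¬(¬w ∧ ¬y ∨ ¬y ∧ w))   — double negation
= ¬(¬y ∧ ¬¬y)   — distribution
= y ∨ ¬y   — De Morgan
= True   — complement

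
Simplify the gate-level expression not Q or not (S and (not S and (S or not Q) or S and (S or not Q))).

not Q or not (S and (not S and (S or not Q) or S and (S or not Q)))
= not Q or not (S and (S or not Q))   — distribution
= not Q or not S   — absorption

not Q or not S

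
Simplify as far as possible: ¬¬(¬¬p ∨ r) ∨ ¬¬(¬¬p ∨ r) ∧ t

¬¬(¬¬p ∨ r) ∨ ¬¬(¬¬p ∨ r) ∧ t
= ¬¬(¬¬p ∨ r)
= ¬¬p ∨ r
= p ∨ r

p ∨ r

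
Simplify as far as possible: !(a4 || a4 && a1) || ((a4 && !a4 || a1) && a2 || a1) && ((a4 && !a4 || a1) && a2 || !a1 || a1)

!(a4 || a4 && a1) || ((a4 && !a4 || a1) && a2 || a1) && ((a4 && !a4 || a1) && a2 || !a1 || a1)
= !(a4 || a4 && a1) || a1 && (!a1 || a1) || (a4 && !a4 || a1) && a2
= !a4 || a1 && (!a1 || a1) || (a4 && !a4 || a1) && a2
= !a4 || a1 || (a4 && !a4 || a1) && a2
= !a4 || a1 || a1 && a2
= !a4 || a1

!a4 || a1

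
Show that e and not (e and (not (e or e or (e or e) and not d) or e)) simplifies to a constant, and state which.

False

e and not (e and (not (e or e or (e or e) and not d) or e))
= e and not (e and (not (e or e) or e))
= e and not (e and (not e or e))
= e and not e
= False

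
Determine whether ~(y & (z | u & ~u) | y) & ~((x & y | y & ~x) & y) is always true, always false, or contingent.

contingent

~(y & (z | u & ~u) | y) & ~((x & y | y & ~x) & y)
= ~(y & (z | u & ~u) | y) & ~(y & y)   [distribution]
= ~(y & z | y) & ~(y & y)   [complement / identity]
= ~(y & z | y) & ~y   [idempotence]
= ~y & ~y   [absorption]
= ~y   [idempotence]
This depends on y, so it is not a constant.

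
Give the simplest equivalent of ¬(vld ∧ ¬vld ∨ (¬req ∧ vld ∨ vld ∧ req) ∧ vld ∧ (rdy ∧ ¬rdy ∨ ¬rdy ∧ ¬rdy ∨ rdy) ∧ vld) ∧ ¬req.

¬vld ∧ ¬req

¬(vld ∧ ¬vld ∨ (¬req ∧ vld ∨ vld ∧ req) ∧ vld ∧ (rdy ∧ ¬rdy ∨ ¬rdy ∧ ¬rdy ∨ rdy) ∧ vld) ∧ ¬req
= ¬(vld ∧ ¬vld ∨ vld ∧ vld ∧ (rdy ∧ ¬rdy ∨ ¬rdy ∧ ¬rdy ∨ rdy) ∧ vld) ∧ ¬req
= ¬(vld ∧ ¬vld ∨ vld ∧ vld ∧ (¬rdy ∨ rdy) ∧ vld) ∧ ¬req
= ¬(vld ∧ ¬vld ∨ vld ∧ vld ∧ vld) ∧ ¬req
= ¬(vld ∧ ¬vld ∨ vld ∧ vld) ∧ ¬req
= ¬vld ∧ ¬req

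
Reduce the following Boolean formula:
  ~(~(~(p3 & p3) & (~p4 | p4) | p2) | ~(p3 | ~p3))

~p3 | p2

~(~(~(p3 & p3) & (~p4 | p4) | p2) | ~(p3 | ~p3))
= ~(~(~(p3 & p3) | p2) | ~(p3 | ~p3))   (complement / identity)
= (~(p3 & p3) | p2) & (p3 | ~p3)   (De Morgan)
= (~p3 | p2) & (p3 | ~p3)   (idempotence)
= ~p3 | p2   (complement / identity)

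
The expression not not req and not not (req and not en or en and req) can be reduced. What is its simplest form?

req

not not req and not not (req and not en or en and req)
= not not req and not not req   — distribution
= not not req   — idempotence
= req   — double negation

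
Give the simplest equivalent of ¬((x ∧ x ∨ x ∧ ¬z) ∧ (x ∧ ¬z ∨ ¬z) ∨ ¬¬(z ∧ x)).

¬x

¬((x ∧ x ∨ x ∧ ¬z) ∧ (x ∧ ¬z ∨ ¬z) ∨ ¬¬(z ∧ x))
= ¬((x ∨ x ∧ ¬z) ∧ (x ∧ ¬z ∨ ¬z) ∨ ¬¬(z ∧ x))   — idempotence
= ¬(x ∧ ¬z ∨ x ∧ ¬z ∨ ¬¬(z ∧ x))   — distribution
= ¬(x ∧ ¬z ∨ ¬¬(z ∧ x))   — idempotence
= ¬(x ∧ ¬z ∨ z ∧ x)   — double negation
= ¬x   — distribution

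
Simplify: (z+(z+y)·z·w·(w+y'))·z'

(z+(z+y)·z·w·(w+y'))·z'
= (z+(z+y)·z·w)·z'
= (z+z·w)·z'
= z·z'
= 0

0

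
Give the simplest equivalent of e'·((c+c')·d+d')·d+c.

e'·((c+c')·d+d')·d+c
= e'·(d+d')·d+c   (complement / identity)
= e'·d+c   (complement / identity)

e'·d+c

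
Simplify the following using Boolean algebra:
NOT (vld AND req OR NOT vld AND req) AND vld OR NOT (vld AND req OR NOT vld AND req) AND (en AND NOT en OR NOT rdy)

NOT req AND (vld OR NOT rdy)

NOT (vld AND req OR NOT vld AND req) AND vld OR NOT (vld AND req OR NOT vld AND req) AND (en AND NOT en OR NOT rdy)
= NOT (vld AND req OR NOT vld AND req) AND (vld OR en AND NOT en OR NOT rdy)   — distribution
= NOT (vld AND req OR NOT vld AND req) AND (vld OR NOT rdy)   — complement / identity
= NOT req AND (vld OR NOT rdy)   — distribution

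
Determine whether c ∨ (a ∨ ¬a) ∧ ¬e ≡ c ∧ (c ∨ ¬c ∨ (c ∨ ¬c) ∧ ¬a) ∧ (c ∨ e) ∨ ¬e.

Yes

E1: c ∨ (a ∨ ¬a) ∧ ¬e
    = c ∨ ¬e
E2: c ∧ (c ∨ ¬c ∨ (c ∨ ¬c) ∧ ¬a) ∧ (c ∨ e) ∨ ¬e
    = c ∧ (c ∨ ¬c) ∧ (c ∨ e) ∨ ¬e
    = c ∧ (c ∨ e) ∨ ¬e
    = c ∨ ¬e
Both reduce to c ∨ ¬e, so they are equivalent.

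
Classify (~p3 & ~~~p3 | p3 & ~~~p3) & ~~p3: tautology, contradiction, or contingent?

contradiction

(~p3 & ~~~p3 | p3 & ~~~p3) & ~~p3
= ~~~p3 & ~~p3   — distribution
= ~p3 & ~~p3   — double negation
= ~p3 & p3   — double negation
= 0   — complement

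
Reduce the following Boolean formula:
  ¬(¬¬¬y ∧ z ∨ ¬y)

y

¬(¬¬¬y ∧ z ∨ ¬y)
= ¬(¬y ∧ z ∨ ¬y)   (double negation)
= ¬¬y   (absorption)
= y   (double negation)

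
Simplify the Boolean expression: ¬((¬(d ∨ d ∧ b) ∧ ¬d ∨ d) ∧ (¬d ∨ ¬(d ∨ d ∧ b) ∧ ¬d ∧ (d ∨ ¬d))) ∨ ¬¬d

¬((¬(d ∨ d ∧ b) ∧ ¬d ∨ d) ∧ (¬d ∨ ¬(d ∨ d ∧ b) ∧ ¬d ∧ (d ∨ ¬d))) ∨ ¬¬d
= ¬((¬(d ∨ d ∧ b) ∧ ¬d ∨ d) ∧ (¬d ∨ ¬(d ∨ d ∧ b) ∧ ¬d)) ∨ ¬¬d
= ¬(¬(d ∨ d ∧ b) ∧ ¬d ∨ d ∧ ¬d) ∨ ¬¬d
= ¬(¬d ∧ ¬d ∨ d ∧ ¬d) ∨ ¬¬d
= ¬¬d ∨ ¬¬d
= ¬¬d
= d

d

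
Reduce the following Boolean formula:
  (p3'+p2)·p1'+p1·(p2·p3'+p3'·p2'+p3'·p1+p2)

(p3'+p2)·p1'+p1·(p2·p3'+p3'·p2'+p3'·p1+p2)
= (p3'+p2)·p1'+p1·(p3'+p3'·p1+p2)   — distribution
= (p3'+p2)·p1'+p1·(p3'+p2)   — absorption
= p3'+p2   — distribution

p3'+p2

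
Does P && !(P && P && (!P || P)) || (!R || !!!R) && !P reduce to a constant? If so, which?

no

P && !(P && P && (!P || P)) || (!R || !!!R) && !P
= P && !(P && P) || (!R || !!!R) && !P   (complement / identity)
= P && !(P && P) || (!R || !R) && !P   (double negation)
= P && !P || (!R || !R) && !P   (idempotence)
= P && !P || !R && !P   (idempotence)
= !R && !P   (complement / identity)
This depends on P, R, so it is not a constant.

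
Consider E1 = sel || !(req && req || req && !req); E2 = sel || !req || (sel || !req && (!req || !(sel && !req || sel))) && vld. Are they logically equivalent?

E1: sel || !(req && req || req && !req)
    = sel || !req   [distribution]
E2: sel || !req || (sel || !req && (!req || !(sel && !req || sel))) && vld
    = sel || !req || (sel || !req && (!req || !sel)) && vld   [absorption]
    = sel || !req || (sel || !req) && vld   [absorption]
    = sel || !req   [absorption]
Both reduce to sel || !req, so they are equivalent.

Yes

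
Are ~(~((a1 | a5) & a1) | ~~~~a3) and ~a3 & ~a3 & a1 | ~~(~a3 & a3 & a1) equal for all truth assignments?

E1: ~(~((a1 | a5) & a1) | ~~~~a3)
    = ~(~a1 | ~~~~a3)
    = ~(~a1 | ~~a3)
    = a1 & ~a3
E2: ~a3 & ~a3 & a1 | ~~(~a3 & a3 & a1)
    = ~a3 & ~a3 & a1 | ~a3 & a3 & a1
    = a1 & (~a3 & ~a3 | ~a3 & a3)
    = a1 & ~a3
Both reduce to a1 & ~a3, so they are equivalent.

Yes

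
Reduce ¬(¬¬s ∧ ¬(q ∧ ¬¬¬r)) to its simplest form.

¬s ∨ q ∧ ¬r

¬(¬¬s ∧ ¬(q ∧ ¬¬¬r))
= ¬s ∨ q ∧ ¬¬¬r   (De Morgan)
= ¬s ∨ q ∧ ¬r   (double negation)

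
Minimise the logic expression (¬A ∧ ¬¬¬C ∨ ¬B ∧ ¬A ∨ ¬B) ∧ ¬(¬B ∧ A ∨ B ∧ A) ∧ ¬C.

¬A ∧ ¬C

(¬A ∧ ¬¬¬C ∨ ¬B ∧ ¬A ∨ ¬B) ∧ ¬(¬B ∧ A ∨ B ∧ A) ∧ ¬C
= (¬A ∧ ¬¬¬C ∨ ¬B) ∧ ¬(¬B ∧ A ∨ B ∧ A) ∧ ¬C   (absorption)
= (¬A ∧ ¬C ∨ ¬B) ∧ ¬(¬B ∧ A ∨ B ∧ A) ∧ ¬C   (double negation)
= (¬A ∧ ¬C ∨ ¬B) ∧ ¬A ∧ ¬C   (distribution)
= ¬A ∧ ¬C   (absorption)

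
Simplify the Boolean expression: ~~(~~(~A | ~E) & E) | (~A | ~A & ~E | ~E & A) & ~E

~A | ~E

~~(~~(~A | ~E) & E) | (~A | ~A & ~E | ~E & A) & ~E
= ~~((~A | ~E) & E) | (~A | ~A & ~E | ~E & A) & ~E
= ~~((~A | ~E) & E) | (~A | ~E) & ~E
= (~A | ~E) & E | (~A | ~E) & ~E
= ~A | ~E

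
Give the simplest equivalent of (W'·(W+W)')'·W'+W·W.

(W'·(W+W)')'·W'+W·W
= (W+W+W)·W'+W·W   — De Morgan
= (W+W)·W'+W·W   — idempotence
= W·W'+W·W   — idempotence
= W   — distribution

W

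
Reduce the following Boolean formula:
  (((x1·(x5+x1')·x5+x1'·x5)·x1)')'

x5·x1

(((x1·(x5+x1')·x5+x1'·x5)·x1)')'
= (((x1·x5+x1'·x5)·x1)')'   — absorption
= ((x5·x1)')'   — distribution
= x5·x1   — double negation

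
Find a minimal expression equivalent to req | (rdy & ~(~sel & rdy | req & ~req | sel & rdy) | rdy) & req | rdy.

req | rdy

req | (rdy & ~(~sel & rdy | req & ~req | sel & rdy) | rdy) & req | rdy
= req | (rdy & ~(~sel & rdy | sel & rdy) | rdy) & req | rdy   [complement / identity]
= req | (rdy & ~rdy | rdy) & req | rdy   [distribution]
= req | rdy & req | rdy   [complement / identity]
= req | rdy   [absorption]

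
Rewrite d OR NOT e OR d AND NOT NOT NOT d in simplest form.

d OR NOT e

d OR NOT e OR d AND NOT NOT NOT d
= d OR NOT e OR d AND NOT d   [double negation]
= d OR NOT e   [complement / identity]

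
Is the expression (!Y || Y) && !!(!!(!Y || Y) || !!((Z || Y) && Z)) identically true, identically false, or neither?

identically true

(!Y || Y) && !!(!!(!Y || Y) || !!((Z || Y) && Z))
= (!Y || Y) && !!(!!(!Y || Y) || !!Z)   — absorption
= (!Y || Y) && !(!(!Y || Y) && !Z)   — De Morgan
= (!Y || Y) && (!Y || Y || Z)   — De Morgan
= !Y || Y   — absorption
= true   — complement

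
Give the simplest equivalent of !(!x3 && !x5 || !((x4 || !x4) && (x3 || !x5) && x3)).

!(!x3 && !x5 || !((x4 || !x4) && (x3 || !x5) && x3))
= !(!x3 && !x5 || !((x3 || !x5) && x3))   — complement / identity
= !(!x3 && !x5 || !x3)   — absorption
= !!x3   — absorption
= x3   — double negation

x3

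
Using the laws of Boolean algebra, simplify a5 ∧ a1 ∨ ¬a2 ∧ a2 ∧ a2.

a5 ∧ a1 ∨ ¬a2 ∧ a2 ∧ a2
= a5 ∧ a1 ∨ ¬a2 ∧ a2   [idempotence]
= a5 ∧ a1   [complement / identity]

a5 ∧ a1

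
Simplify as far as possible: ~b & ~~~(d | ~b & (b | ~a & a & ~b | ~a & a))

~b & ~d

~b & ~~~(d | ~b & (b | ~a & a & ~b | ~a & a))
= ~b & ~~~(d | ~b & (b | ~a & a))   — absorption
= ~b & ~~~(d | ~b & b)   — complement / identity
= ~b & ~(d | ~b & b)   — double negation
= ~b & ~d   — complement / identity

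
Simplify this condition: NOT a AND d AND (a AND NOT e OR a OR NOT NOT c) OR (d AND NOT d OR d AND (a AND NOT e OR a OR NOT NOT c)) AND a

d AND (a OR c)

NOT a AND d AND (a AND NOT e OR a OR NOT NOT c) OR (d AND NOT d OR d AND (a AND NOT e OR a OR NOT NOT c)) AND a
= NOT a AND d AND (a AND NOT e OR a OR NOT NOT c) OR d AND (a AND NOT e OR a OR NOT NOT c) AND a   — complement / identity
= NOT a AND d AND (a OR NOT NOT c) OR d AND (a AND NOT e OR a OR NOT NOT c) AND a   — absorption
= NOT a AND d AND (a OR NOT NOT c) OR d AND (a OR NOT NOT c) AND a   — absorption
= d AND (a OR NOT NOT c)   — distribution
= d AND (a OR c)   — double negation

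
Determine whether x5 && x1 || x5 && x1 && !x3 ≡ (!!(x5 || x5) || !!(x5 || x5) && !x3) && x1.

E1: x5 && x1 || x5 && x1 && !x3
    = x5 && x1   — absorption
E2: (!!(x5 || x5) || !!(x5 || x5) && !x3) && x1
    = !!(x5 || x5) && x1   — absorption
    = !!x5 && x1   — idempotence
    = x5 && x1   — double negation
Both reduce to x5 && x1, so they are equivalent.

Yes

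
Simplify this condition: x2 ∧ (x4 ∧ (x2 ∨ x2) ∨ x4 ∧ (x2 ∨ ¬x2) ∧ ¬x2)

x2 ∧ (x4 ∧ (x2 ∨ x2) ∨ x4 ∧ (x2 ∨ ¬x2) ∧ ¬x2)
= x2 ∧ (x4 ∧ (x2 ∨ x2) ∨ x4 ∧ ¬x2)   [complement / identity]
= x2 ∧ (x4 ∧ x2 ∨ x4 ∧ ¬x2)   [idempotence]
= x2 ∧ x4   [distribution]

x2 ∧ x4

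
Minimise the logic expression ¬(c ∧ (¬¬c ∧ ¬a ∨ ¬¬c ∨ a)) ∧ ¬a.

¬(c ∧ (¬¬c ∧ ¬a ∨ ¬¬c ∨ a)) ∧ ¬a
= ¬(c ∧ (¬¬c ∨ a)) ∧ ¬a   [absorption]
= ¬(c ∧ (c ∨ a)) ∧ ¬a   [double negation]
= ¬c ∧ ¬a   [absorption]

¬c ∧ ¬a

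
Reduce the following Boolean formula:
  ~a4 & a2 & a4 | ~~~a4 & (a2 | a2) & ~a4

~a4 & a2

~a4 & a2 & a4 | ~~~a4 & (a2 | a2) & ~a4
= ~a4 & a2 & a4 | ~~~a4 & a2 & ~a4   — idempotence
= ~a4 & a2 & a4 | ~a4 & a2 & ~a4   — double negation
= ~a4 & a2   — distribution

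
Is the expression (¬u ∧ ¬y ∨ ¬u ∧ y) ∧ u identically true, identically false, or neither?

(¬u ∧ ¬y ∨ ¬u ∧ y) ∧ u
= ¬u ∧ u   (distribution)
= False   (complement)

identically false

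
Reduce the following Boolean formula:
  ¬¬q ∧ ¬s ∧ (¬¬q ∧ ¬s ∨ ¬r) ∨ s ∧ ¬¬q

q

¬¬q ∧ ¬s ∧ (¬¬q ∧ ¬s ∨ ¬r) ∨ s ∧ ¬¬q
= ¬¬q ∧ ¬s ∨ s ∧ ¬¬q   [absorption]
= ¬¬q   [distribution]
= q   [double negation]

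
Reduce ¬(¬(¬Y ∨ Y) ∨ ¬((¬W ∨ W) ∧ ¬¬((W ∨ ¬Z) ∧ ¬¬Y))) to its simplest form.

(W ∨ ¬Z) ∧ Y

¬(¬(¬Y ∨ Y) ∨ ¬((¬W ∨ W) ∧ ¬¬((W ∨ ¬Z) ∧ ¬¬Y)))
= ¬(¬(¬Y ∨ Y) ∨ ¬¬¬((W ∨ ¬Z) ∧ ¬¬Y))   (complement / identity)
= (¬Y ∨ Y) ∧ ¬¬((W ∨ ¬Z) ∧ ¬¬Y)   (De Morgan)
= (¬Y ∨ Y) ∧ ¬¬((W ∨ ¬Z) ∧ Y)   (double negation)
= ¬¬((W ∨ ¬Z) ∧ Y)   (complement / identity)
= (W ∨ ¬Z) ∧ Y   (double negation)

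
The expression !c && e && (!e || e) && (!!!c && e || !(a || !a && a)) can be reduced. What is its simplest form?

!c && e && (!e || e) && (!!!c && e || !(a || !a && a))
= !c && e && (!e || e) && (!!!c && e || !a)   — complement / identity
= !c && e && (!!!c && e || !a)   — complement / identity
= !c && e && (!c && e || !a)   — double negation
= !c && e   — absorption

!c && e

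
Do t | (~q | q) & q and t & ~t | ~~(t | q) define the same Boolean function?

E1: t | (~q | q) & q
    = t | q   (complement / identity)
E2: t & ~t | ~~(t | q)
    = ~~(t | q)   (complement / identity)
    = t | q   (double negation)
Both reduce to t | q, so they are equivalent.

Yes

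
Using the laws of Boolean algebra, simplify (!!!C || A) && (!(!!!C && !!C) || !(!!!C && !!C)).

(!!!C || A) && (!(!!!C && !!C) || !(!!!C && !!C))
= (!!!C || A) && !(!!!C && !!C)   [idempotence]
= (!!!C || A) && !(!C && !!C)   [double negation]
= (!!!C || A) && (C || !C)   [De Morgan]
= (!C || A) && (C || !C)   [double negation]
= !C || A   [complement / identity]

!C || A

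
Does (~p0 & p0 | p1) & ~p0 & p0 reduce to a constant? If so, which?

yes, False

(~p0 & p0 | p1) & ~p0 & p0
= ~p0 & p0   [absorption]
= 0   [complement]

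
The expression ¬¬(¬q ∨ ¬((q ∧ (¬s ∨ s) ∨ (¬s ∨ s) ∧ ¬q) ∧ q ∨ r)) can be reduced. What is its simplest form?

¬¬(¬q ∨ ¬((q ∧ (¬s ∨ s) ∨ (¬s ∨ s) ∧ ¬q) ∧ q ∨ r))
= ¬¬(¬q ∨ ¬((¬s ∨ s) ∧ q ∨ r))   (distribution)
= ¬¬(¬q ∨ ¬(q ∨ r))   (complement / identity)
= ¬(q ∧ (q ∨ r))   (De Morgan)
= ¬q   (absorption)

¬q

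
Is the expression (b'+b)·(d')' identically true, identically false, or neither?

(b'+b)·(d')'
= (d')'
= d
This depends on d, so it is not a constant.

neither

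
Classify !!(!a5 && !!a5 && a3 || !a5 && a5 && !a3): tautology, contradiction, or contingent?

contradiction

!!(!a5 && !!a5 && a3 || !a5 && a5 && !a3)
= !!(!a5 && a5 && a3 || !a5 && a5 && !a3)   (double negation)
= !!(!a5 && a5)   (distribution)
= !a5 && a5   (double negation)
= false   (complement)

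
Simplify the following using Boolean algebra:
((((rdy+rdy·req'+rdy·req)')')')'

rdy

((((rdy+rdy·req'+rdy·req)')')')'
= ((((rdy+rdy)')')')'   [distribution]
= (((rdy')')')'   [idempotence]
= (rdy')'   [double negation]
= rdy   [double negation]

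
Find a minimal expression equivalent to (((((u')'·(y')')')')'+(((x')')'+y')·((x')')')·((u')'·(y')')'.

(((((u')'·(y')')')')'+(((x')')'+y')·((x')')')·((u')'·(y')')'
= (((((u')'·(y')')')')'+((x')')')·((u')'·(y')')'
= (((u')'·(y')')'+((x')')')·((u')'·(y')')'
= (((u')'·(y')')'+x')·((u')'·(y')')'
= ((u')'·(y')')'
= u'+y'

u'+y'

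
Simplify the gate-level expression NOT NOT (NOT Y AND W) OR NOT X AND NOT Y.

NOT NOT (NOT Y AND W) OR NOT X AND NOT Y
= NOT Y AND W OR NOT X AND NOT Y   — double negation
= NOT Y AND (W OR NOT X)   — distribution

NOT Y AND (W OR NOT X)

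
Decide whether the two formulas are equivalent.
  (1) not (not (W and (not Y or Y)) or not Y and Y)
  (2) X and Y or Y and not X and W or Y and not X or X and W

E1: not (not (W and (not Y or Y)) or not Y and Y)
    = not (not W or not Y and Y)   (complement / identity)
    = not not W   (complement / identity)
    = W   (double negation)
E2: X and Y or Y and not X and W or Y and not X or X and W
    = X and Y or Y and not X or X and W   (absorption)
    = Y or X and W   (distribution)
These differ: at W=0, X=0, Y=1, E1 = 0 but E2 = 1.

No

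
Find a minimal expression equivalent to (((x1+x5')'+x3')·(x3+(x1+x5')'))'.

(((x1+x5')'+x3')·(x3+(x1+x5')'))'
= ((x1+x5')'+x3'·x3)'   — distribution
= ((x1+x5')')'   — complement / identity
= x1+x5'   — double negation

x1+x5'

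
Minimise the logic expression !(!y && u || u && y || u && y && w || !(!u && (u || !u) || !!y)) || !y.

!u || !y

!(!y && u || u && y || u && y && w || !(!u && (u || !u) || !!y)) || !y
= !(!y && u || u && y || u && y && w || !(!u || !!y)) || !y
= !(!y && u || u && y || !(!u || !!y)) || !y
= !(u || !(!u || !!y)) || !y
= !(u || u && !y) || !y
= !u || !y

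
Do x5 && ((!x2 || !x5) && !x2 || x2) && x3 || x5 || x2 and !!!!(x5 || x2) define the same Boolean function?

Yes

E1: x5 && ((!x2 || !x5) && !x2 || x2) && x3 || x5 || x2
    = x5 && (!x2 || x2) && x3 || x5 || x2   [absorption]
    = x5 && x3 || x5 || x2   [complement / identity]
    = x5 || x2   [absorption]
E2: !!!!(x5 || x2)
    = !!(x5 || x2)   [double negation]
    = x5 || x2   [double negation]
Both reduce to x5 || x2, so they are equivalent.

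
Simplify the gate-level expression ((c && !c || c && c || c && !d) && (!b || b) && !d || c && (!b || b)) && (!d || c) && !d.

((c && !c || c && c || c && !d) && (!b || b) && !d || c && (!b || b)) && (!d || c) && !d
= ((c || c && !d) && (!b || b) && !d || c && (!b || b)) && (!d || c) && !d   — distribution
= (c && (!b || b) && !d || c && (!b || b)) && (!d || c) && !d   — absorption
= c && (!b || b) && (!d || c) && !d   — absorption
= c && (!b || b) && !d   — absorption
= c && !d   — complement / identity

c && !d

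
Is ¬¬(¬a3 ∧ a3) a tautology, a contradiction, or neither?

¬¬(¬a3 ∧ a3)
= ¬a3 ∧ a3
= False

contradiction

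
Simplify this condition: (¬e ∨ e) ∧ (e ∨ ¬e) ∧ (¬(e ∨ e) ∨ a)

(¬e ∨ e) ∧ (e ∨ ¬e) ∧ (¬(e ∨ e) ∨ a)
= (e ∨ ¬e) ∧ (¬(e ∨ e) ∨ a)   — complement / identity
= ¬(e ∨ e) ∨ a   — complement / identity
= ¬e ∨ a   — idempotence

¬e ∨ a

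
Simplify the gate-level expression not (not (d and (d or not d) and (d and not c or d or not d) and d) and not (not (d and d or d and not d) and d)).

d

not (not (d and (d or not d) and (d and not c or d or not d) and d) and not (not (d and d or d and not d) and d))
= not (not (d and (d or not d) and (d or not d) and d) and not (not (d and d or d and not d) and d))   (absorption)
= not (not (d and (d or not d) and d) and not (not (d and d or d and not d) and d))   (idempotence)
= not (not (d and d) and not (not (d and d or d and not d) and d))   (complement / identity)
= not (not (d and d) and not (not d and d))   (distribution)
= d and d or not d and d   (De Morgan)
= d   (distribution)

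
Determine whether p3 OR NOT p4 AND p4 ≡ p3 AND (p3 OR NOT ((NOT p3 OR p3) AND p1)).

E1: p3 OR NOT p4 AND p4
    = p3   [complement / identity]
E2: p3 AND (p3 OR NOT ((NOT p3 OR p3) AND p1))
    = p3 AND (p3 OR NOT p1)   [complement / identity]
    = p3   [absorption]
Both reduce to p3, so they are equivalent.

Yes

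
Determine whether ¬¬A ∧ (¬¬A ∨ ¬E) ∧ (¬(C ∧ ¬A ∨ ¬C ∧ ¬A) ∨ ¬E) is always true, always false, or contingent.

¬¬A ∧ (¬¬A ∨ ¬E) ∧ (¬(C ∧ ¬A ∨ ¬C ∧ ¬A) ∨ ¬E)
= ¬¬A ∧ (¬¬A ∨ ¬E) ∧ (¬¬A ∨ ¬E)   [distribution]
= ¬¬A ∧ (¬¬A ∨ ¬E)   [idempotence]
= ¬¬A   [absorption]
= A   [double negation]
This depends on A, so it is not a constant.

contingent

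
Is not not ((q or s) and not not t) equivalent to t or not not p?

E1: not not ((q or s) and not not t)
    = not not ((q or s) and t)   [double negation]
    = (q or s) and t   [double negation]
E2: t or not not p
    = t or p   [double negation]
These differ: at p=1, q=0, s=0, t=0, E1 = 0 but E2 = 1.

No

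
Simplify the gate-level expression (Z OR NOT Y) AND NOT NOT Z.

Z

(Z OR NOT Y) AND NOT NOT Z
= (Z OR NOT Y) AND Z
= Z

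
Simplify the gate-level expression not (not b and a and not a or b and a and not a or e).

not e

not (not b and a and not a or b and a and not a or e)
= not ((not b and a or b and a) and not a or e)   [distribution]
= not (a and not a or e)   [distribution]
= not e   [complement / identity]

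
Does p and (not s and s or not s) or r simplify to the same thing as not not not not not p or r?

E1: p and (not s and s or not s) or r
    = p and not s or r   [complement / identity]
E2: not not not not not p or r
    = not not not p or r   [double negation]
    = not p or r   [double negation]
These differ: at p=0, r=0, s=1, E1 = 0 but E2 = 1.

No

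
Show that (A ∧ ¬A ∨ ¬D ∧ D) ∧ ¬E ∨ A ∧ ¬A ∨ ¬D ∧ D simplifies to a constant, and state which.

False

(A ∧ ¬A ∨ ¬D ∧ D) ∧ ¬E ∨ A ∧ ¬A ∨ ¬D ∧ D
= A ∧ ¬A ∨ ¬D ∧ D   (absorption)
= A ∧ ¬A   (complement / identity)
= False   (complement)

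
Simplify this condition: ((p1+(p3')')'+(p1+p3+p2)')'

((p1+(p3')')'+(p1+p3+p2)')'
= ((p1+p3)'+(p1+p3+p2)')'
= (p1+p3)·(p1+p3+p2)
= p1+p3

p1+p3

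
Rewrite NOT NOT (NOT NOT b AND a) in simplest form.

b AND a

NOT NOT (NOT NOT b AND a)
= NOT NOT (b AND a)   — double negation
= b AND a   — double negation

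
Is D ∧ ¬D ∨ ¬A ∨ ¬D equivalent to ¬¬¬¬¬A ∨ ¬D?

Yes

E1: D ∧ ¬D ∨ ¬A ∨ ¬D
    = ¬A ∨ ¬D   (complement / identity)
E2: ¬¬¬¬¬A ∨ ¬D
    = ¬¬¬A ∨ ¬D   (double negation)
    = ¬A ∨ ¬D   (double negation)
Both reduce to ¬A ∨ ¬D, so they are equivalent.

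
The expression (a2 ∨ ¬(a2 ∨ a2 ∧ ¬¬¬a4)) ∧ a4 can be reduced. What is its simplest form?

a4

(a2 ∨ ¬(a2 ∨ a2 ∧ ¬¬¬a4)) ∧ a4
= (a2 ∨ ¬(a2 ∨ a2 ∧ ¬a4)) ∧ a4   [double negation]
= (a2 ∨ ¬a2) ∧ a4   [absorption]
= a4   [complement / identity]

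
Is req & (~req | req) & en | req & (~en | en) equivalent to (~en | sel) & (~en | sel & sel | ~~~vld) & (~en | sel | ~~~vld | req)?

No

E1: req & (~req | req) & en | req & (~en | en)
    = req & (~req | req) & en | req   — complement / identity
    = req & en | req   — complement / identity
    = req   — absorption
E2: (~en | sel) & (~en | sel & sel | ~~~vld) & (~en | sel | ~~~vld | req)
    = (~en | sel) & (~en | sel | ~~~vld) & (~en | sel | ~~~vld | req)   — idempotence
    = (~en | sel) & (~en | sel | ~~~vld)   — absorption
    = (~en | sel) & (~en | sel | ~vld)   — double negation
    = ~en | sel   — absorption
These differ: at en=0, req=0, sel=0, vld=1, E1 = 0 but E2 = 1.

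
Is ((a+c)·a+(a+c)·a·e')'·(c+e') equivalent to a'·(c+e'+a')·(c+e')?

Yes

E1: ((a+c)·a+(a+c)·a·e')'·(c+e')
    = ((a+c)·a)'·(c+e')
    = a'·(c+e')
E2: a'·(c+e'+a')·(c+e')
    = a'·(c+e')
Both reduce to a'·(c+e'), so they are equivalent.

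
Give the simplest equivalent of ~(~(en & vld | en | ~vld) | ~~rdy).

(en | ~vld) & ~rdy

~(~(en & vld | en | ~vld) | ~~rdy)
= (en & vld | en | ~vld) & ~rdy
= (en | ~vld) & ~rdy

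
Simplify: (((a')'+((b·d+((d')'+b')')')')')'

a+b

(((a')'+((b·d+((d')'+b')')')')')'
= (((a')'+((b·d+d'·b)')')')'   (De Morgan)
= (((a')'+(b')')')'   (distribution)
= (a'·b')'   (De Morgan)
= a+b   (De Morgan)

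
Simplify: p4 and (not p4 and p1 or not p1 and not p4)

p4 and (not p4 and p1 or not p1 and not p4)
= p4 and not p4   — distribution
= False   — complement

False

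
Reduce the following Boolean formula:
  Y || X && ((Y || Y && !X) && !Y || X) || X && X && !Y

Y || X && ((Y || Y && !X) && !Y || X) || X && X && !Y
= Y || X && (Y && !Y || X) || X && X && !Y   [absorption]
= Y || X && X || X && X && !Y   [complement / identity]
= Y || X && X   [absorption]
= Y || X   [idempotence]

Y || X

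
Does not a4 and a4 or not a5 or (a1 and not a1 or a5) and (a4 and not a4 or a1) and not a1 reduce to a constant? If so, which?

no

not a4 and a4 or not a5 or (a1 and not a1 or a5) and (a4 and not a4 or a1) and not a1
= not a4 and a4 or not a5 or (a1 and not a1 or a5) and a1 and not a1   [complement / identity]
= not a4 and a4 or not a5 or a1 and not a1   [absorption]
= not a4 and a4 or not a5   [complement / identity]
= not a5   [complement / identity]
This depends on a5, so it is not a constant.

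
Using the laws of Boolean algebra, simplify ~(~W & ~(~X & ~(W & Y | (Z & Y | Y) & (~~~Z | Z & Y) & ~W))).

W | ~X & ~Y

~(~W & ~(~X & ~(W & Y | (Z & Y | Y) & (~~~Z | Z & Y) & ~W)))
= ~(~W & ~(~X & ~(W & Y | (Y & ~~~Z | Z & Y) & ~W)))
= ~(~W & ~(~X & ~(W & Y | (Y & ~Z | Z & Y) & ~W)))
= W | ~X & ~(W & Y | (Y & ~Z | Z & Y) & ~W)
= W | ~X & ~(W & Y | Y & ~W)
= W | ~X & ~Y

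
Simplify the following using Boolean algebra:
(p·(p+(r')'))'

(p·(p+(r')'))'
= (p·(p+r))'   [double negation]
= p'   [absorption]

p'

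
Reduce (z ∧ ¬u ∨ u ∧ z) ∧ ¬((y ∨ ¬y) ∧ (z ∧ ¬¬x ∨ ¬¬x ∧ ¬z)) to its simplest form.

z ∧ ¬x

(z ∧ ¬u ∨ u ∧ z) ∧ ¬((y ∨ ¬y) ∧ (z ∧ ¬¬x ∨ ¬¬x ∧ ¬z))
= z ∧ ¬((y ∨ ¬y) ∧ (z ∧ ¬¬x ∨ ¬¬x ∧ ¬z))   — distribution
= z ∧ ¬((y ∨ ¬y) ∧ ¬¬x)   — distribution
= z ∧ ¬((y ∨ ¬y) ∧ x)   — double negation
= z ∧ ¬x   — complement / identity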